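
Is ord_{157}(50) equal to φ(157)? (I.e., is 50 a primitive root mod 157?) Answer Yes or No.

φ(157) = 157 − 1 = 156 = 2^2 · 3 · 13.
Test 50^(156/q) mod 157 for each prime factor q of 156:
50^78 ≡ 156 (mod 157)  [q = 2: ≢ 1 ✓]
50^52 ≡ 144 (mod 157)  [q = 3: ≢ 1 ✓]
50^12 ≡ 1 (mod 157)  [q = 13: ≡ 1 ✗]
Since 50^12 ≡ 1, the order of 50 divides 12 < 156, so 50 is not a primitive root.

No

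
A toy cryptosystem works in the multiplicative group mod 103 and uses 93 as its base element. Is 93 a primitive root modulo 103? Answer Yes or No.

No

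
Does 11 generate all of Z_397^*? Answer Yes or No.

No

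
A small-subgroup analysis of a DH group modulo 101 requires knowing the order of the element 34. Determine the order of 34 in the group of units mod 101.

By Lagrange's theorem, ord_101(34) divides φ(101) = 101 − 1 = 100 = 2^2 · 5^2.
Divisors of 100: 1, 2, 4, 5, 10, 20, 25, 50, 100.
Check 34^d mod 101 for each divisor in increasing order:
34^1 ≡ 34 (mod 101)
34^2 ≡ 45 (mod 101)
34^4 ≡ 5 (mod 101)
34^5 ≡ 69 (mod 101)
34^10 ≡ 14 (mod 101)
34^20 ≡ 95 (mod 101)
34^25 ≡ 91 (mod 101)
34^50 ≡ 100 (mod 101)
34^100 ≡ 1 (mod 101) ✓
The smallest such exponent is 100, so the order of 34 is 100.

100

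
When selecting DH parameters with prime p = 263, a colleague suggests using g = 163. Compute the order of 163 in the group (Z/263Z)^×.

Since 163 ∈ (Z/263Z)^×, its order divides φ(263) = 263 − 1 = 262 = 2 · 131.
Divisors of 262: 1, 2, 131, 262.
Compute 163^d (mod 263) for the divisors d until we hit 1:
163^1 ≡ 163 (mod 263)
163^2 ≡ 6 (mod 263)
163^131 ≡ 262 (mod 263)
163^262 ≡ 1 (mod 263) ✓
Hence ord(163) = 262.

262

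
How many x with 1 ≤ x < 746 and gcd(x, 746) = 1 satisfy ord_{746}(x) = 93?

60

φ(746) = φ(2)·φ(373) = 1·372 = 372 = 2^2 · 3 · 31.
In a cyclic group of order 372, there are φ(d) elements of order d for each divisor d of 372, and zero for non-divisors.
93 = 3 · 31 divides 372, and φ(93) = 60.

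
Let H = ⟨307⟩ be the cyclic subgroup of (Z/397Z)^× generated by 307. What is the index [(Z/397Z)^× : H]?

2

Since 307 ∈ (Z/397Z)^×, its order divides φ(397) = 397 − 1 = 396 = 2^2 · 3^2 · 11.
Divisors of 396: 1, 2, 3, 4, 6, 9, 11, 12, 18, 22, 33, 36, 44, 66, 99, 132, 198, 396.
Compute 307^d (mod 397) for the divisors d until we hit 1:
307^1 ≡ 307 (mod 397)
307^2 ≡ 160 (mod 397)
307^3 ≡ 289 (mod 397)
307^4 ≡ 192 (mod 397)
307^6 ≡ 151 (mod 397)
307^9 ≡ 366 (mod 397)
307^11 ≡ 201 (mod 397)
307^12 ≡ 172 (mod 397)
307^18 ≡ 167 (mod 397)
307^22 ≡ 304 (mod 397)
307^33 ≡ 363 (mod 397)
307^36 ≡ 99 (mod 397)
307^44 ≡ 312 (mod 397)
307^66 ≡ 362 (mod 397)
307^99 ≡ 396 (mod 397)
307^132 ≡ 34 (mod 397)
307^198 ≡ 1 (mod 397) ✓
Thus |⟨307⟩| = ord(307) = 198.
Index = |(Z/397Z)^×| / |⟨307⟩| = 396 / 198 = 2.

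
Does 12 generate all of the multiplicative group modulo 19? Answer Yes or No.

φ(19) = 19 − 1 = 18 = 2 · 3^2.
An element g generates (Z/19Z)^× iff g^(18/q) ≢ 1 (mod 19) for each prime q ∈ {2, 3}.
12^9 ≡ 18 (mod 19)  [q = 2: ≢ 1 ✓]
12^6 ≡ 1 (mod 19)  [q = 3: ≡ 1 ✗]
12^6 ≡ 1 shows ord(12) | 6, strictly less than φ(19); not a primitive root.

No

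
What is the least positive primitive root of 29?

2

φ(29) = 29 − 1 = 28 = 2^2 · 7.
g is a primitive root iff g^(28/q) ≢ 1 (mod 29) for each prime q ∈ {2, 7}.
g = 2: 2^14 ≡ 28; 2^4 ≡ 16 — none is 1, so 2 is a primitive root.
The smallest primitive root modulo 29 is 2.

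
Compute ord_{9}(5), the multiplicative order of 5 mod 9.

6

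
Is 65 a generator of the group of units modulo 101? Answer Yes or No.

φ(101) = 101 − 1 = 100 = 2^2 · 5^2.
It suffices to check that the order of 65 is not a proper divisor of 100: compute 65^(100/q) for q ∈ {2, 5}.
65^50 ≡ 1 (mod 101)  [q = 2: ≡ 1 ✗]
65^20 ≡ 1 (mod 101)  [q = 5: ≡ 1 ✗]
Since 65^50 ≡ 1, the order of 65 divides 50 < 100, so 65 is not a primitive root.

No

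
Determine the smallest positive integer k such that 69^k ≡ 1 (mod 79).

26

ord(69) | φ(79) = 79 − 1 = 78 = 2 · 3 · 13.
Divisors of 78: 1, 2, 3, 6, 13, 26, 39, 78.
Test each divisor d:
69^1 ≡ 69
69^2 ≡ 21
69^3 ≡ 27
69^6 ≡ 18
69^13 ≡ 78
69^26 ≡ 1
Hence ord(69) = 26.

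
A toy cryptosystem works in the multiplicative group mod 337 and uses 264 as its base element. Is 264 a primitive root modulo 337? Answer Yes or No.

Yes

φ(337) = 337 − 1 = 336 = 2^4 · 3 · 7.
It suffices to check that the order of 264 is not a proper divisor of 336: compute 264^(336/q) for q ∈ {2, 3, 7}.
264^168 ≡ 336 (mod 337)  [q = 2: ≢ 1 ✓]
264^112 ≡ 208 (mod 337)  [q = 3: ≢ 1 ✓]
264^48 ≡ 79 (mod 337)  [q = 7: ≢ 1 ✓]
Every test exponent gives a nontrivial residue, hence 264 generates the full group.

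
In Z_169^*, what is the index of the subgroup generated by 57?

Since 57 ∈ (Z/169Z)^×, its order divides φ(169) = φ(13^2) = 13·(13−1) = 156 = 2^2 · 3 · 13.
Divisors of 156: 1, 2, 3, 4, 6, 12, 13, 26, 39, 52, 78, 156.
Evaluate successive powers at the divisors of 156:
57^1 ≡ 57 (mod 169)
57^2 ≡ 38 (mod 169)
57^3 ≡ 138 (mod 169)
57^4 ≡ 92 (mod 169)
57^6 ≡ 116 (mod 169)
57^12 ≡ 105 (mod 169)
57^13 ≡ 70 (mod 169)
57^26 ≡ 168 (mod 169)
57^39 ≡ 99 (mod 169)
57^52 ≡ 1 (mod 169) ✓
So ord_169(57) = 52, hence |⟨57⟩| = 52.
[(Z/169Z)^× : ⟨57⟩] = 156/52 = 3.

3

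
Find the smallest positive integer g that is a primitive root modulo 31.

φ(31) = 31 − 1 = 30 = 2 · 3 · 5.
Test candidates g = 2, 3, … against the prime factors q ∈ {2, 3, 5} of φ(31): g is a generator iff g^(30/q) ≢ 1 for every such q.
g = 2: 2^15 ≡ 1 — hits 1, so not a primitive root.
g = 3: 3^15 ≡ 30; 3^10 ≡ 25; 3^6 ≡ 16 — none is 1, so 3 is a primitive root.
So 3 is the smallest generator of (Z/31Z)^×.

3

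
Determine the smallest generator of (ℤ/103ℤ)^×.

5

φ(103) = 103 − 1 = 102 = 2 · 3 · 17.
g is a primitive root iff g^(102/q) ≢ 1 (mod 103) for each prime q ∈ {2, 3, 17}.
g = 2: 2^51 ≡ 1 — hits 1, so not a primitive root.
g = 3: 3^51 ≡ 102; 3^34 ≡ 1 — hits 1, so not a primitive root.
g = 4: 4^51 ≡ 1 — hits 1, so not a primitive root.
g = 5: 5^51 ≡ 102; 5^34 ≡ 56; 5^6 ≡ 72 — none is 1, so 5 is a primitive root.
The smallest primitive root modulo 103 is 5.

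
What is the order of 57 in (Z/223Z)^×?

Since 57 ∈ (Z/223Z)^×, its order divides φ(223) = 223 − 1 = 222 = 2 · 3 · 37.
Divisors of 222: 1, 2, 3, 6, 37, 74, 111, 222.
Check 57^d mod 223 for each divisor in increasing order:
57^1 ≡ 57
57^2 ≡ 127
57^3 ≡ 103
57^6 ≡ 128
57^37 ≡ 40
57^74 ≡ 39
57^111 ≡ 222
57^222 ≡ 1
So ord_223(57) = 222.

222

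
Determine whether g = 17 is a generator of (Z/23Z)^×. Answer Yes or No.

φ(23) = 23 − 1 = 22 = 2 · 11.
An element g generates (Z/23Z)^× iff g^(22/q) ≢ 1 (mod 23) for each prime q ∈ {2, 11}.
17^11 ≡ 22 (mod 23)  [q = 2: ≢ 1 ✓]
17^2 ≡ 13 (mod 23)  [q = 11: ≢ 1 ✓]
Every test exponent gives a nontrivial residue, hence 17 generates the full group.

Yes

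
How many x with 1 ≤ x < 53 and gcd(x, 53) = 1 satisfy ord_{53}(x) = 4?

φ(53) = 53 − 1 = 52 = 2^2 · 13.
Since (Z/53Z)^× is cyclic of order 52, the number of elements of order d is φ(d) when d | 52 and 0 otherwise.
4 = 2^2 divides 52, and φ(4) = 2.

2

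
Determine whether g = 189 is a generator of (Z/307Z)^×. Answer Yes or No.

Yes

φ(307) = 307 − 1 = 306 = 2 · 3^2 · 17.
It suffices to check that the order of 189 is not a proper divisor of 306: compute 189^(306/q) for q ∈ {2, 3, 17}.
189^153 ≡ 306 (mod 307)  [q = 2: ≢ 1 ✓]
189^102 ≡ 17 (mod 307)  [q = 3: ≢ 1 ✓]
189^18 ≡ 114 (mod 307)  [q = 17: ≢ 1 ✓]
All checks pass, so 189 has order 306 and is a primitive root modulo 307.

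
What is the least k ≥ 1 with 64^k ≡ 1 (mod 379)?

Since 64 ∈ (Z/379Z)^×, its order divides φ(379) = 379 − 1 = 378 = 2 · 3^3 · 7.
Divisors of 378: 1, 2, 3, 6, 7, 9, 14, 18, 21, 27, 42, 54, 63, 126, 189, 378.
Check 64^d mod 379 for each divisor in increasing order:
64^1 ≡ 64
64^2 ≡ 306
64^3 ≡ 255
64^6 ≡ 216
64^7 ≡ 180
64^9 ≡ 125
64^14 ≡ 185
64^18 ≡ 86
64^21 ≡ 327
64^27 ≡ 138
64^42 ≡ 51
64^54 ≡ 94
64^63 ≡ 1
The smallest such exponent is 63, so the order of 64 is 63.

63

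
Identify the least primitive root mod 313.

10

φ(313) = 313 − 1 = 312 = 2^3 · 3 · 13.
Test candidates g = 2, 3, … against the prime factors q ∈ {2, 3, 13} of φ(313): g is a generator iff g^(312/q) ≢ 1 for every such q.
g = 2: 2^156 ≡ 1 — hits 1, so not a primitive root.
g = 3: 3^156 ≡ 1 — hits 1, so not a primitive root.
g = 4: 4^156 ≡ 1 — hits 1, so not a primitive root.
g = 5: 5^156 ≡ 312; 5^104 ≡ 1 — hits 1, so not a primitive root.
g = 6: 6^156 ≡ 1 — hits 1, so not a primitive root.
g = 7: 7^156 ≡ 312; 7^104 ≡ 1 — hits 1, so not a primitive root.
g = 8: 8^156 ≡ 1 — hits 1, so not a primitive root.
g = 9: 9^156 ≡ 1 — hits 1, so not a primitive root.
g = 10: 10^156 ≡ 312; 10^104 ≡ 214; 10^24 ≡ 103 — none is 1, so 10 is a primitive root.
So 10 is the smallest generator of (Z/313Z)^×.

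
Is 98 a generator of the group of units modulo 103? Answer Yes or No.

No

φ(103) = 103 − 1 = 102 = 2 · 3 · 17.
98 is a primitive root mod 103 iff 98^(φ(103)/q) ≢ 1 for every prime q | φ(103), i.e. q ∈ {2, 3, 17}.
98^51 ≡ 1 (mod 103)  [q = 2: ≡ 1 ✗]
98^34 ≡ 56 (mod 103)  [q = 3: ≢ 1 ✓]
98^6 ≡ 72 (mod 103)  [q = 17: ≢ 1 ✓]
The check at q = 2 fails, so 98 generates a proper subgroup.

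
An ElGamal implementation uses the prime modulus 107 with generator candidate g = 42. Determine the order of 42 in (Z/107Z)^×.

The order of 42 must divide φ(107) = 107 − 1 = 106 = 2 · 53.
Divisors of 106: 1, 2, 53, 106.
Compute 42^d (mod 107) for the divisors d until we hit 1:
42^1 ≡ 42 (mod 107)
42^2 ≡ 52 (mod 107)
42^53 ≡ 1 (mod 107) ✓
Hence ord(42) = 53.

53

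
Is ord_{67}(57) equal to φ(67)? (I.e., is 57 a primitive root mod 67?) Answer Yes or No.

φ(67) = 67 − 1 = 66 = 2 · 3 · 11.
Test 57^(66/q) mod 67 for each prime factor q of 66:
57^33 ≡ 66 (mod 67)  [q = 2: ≢ 1 ✓]
57^22 ≡ 37 (mod 67)  [q = 3: ≢ 1 ✓]
57^6 ≡ 25 (mod 67)  [q = 11: ≢ 1 ✓]
All checks pass, so 57 has order 66 and is a primitive root modulo 67.

Yes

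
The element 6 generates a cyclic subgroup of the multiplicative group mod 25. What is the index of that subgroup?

4

The order of 6 must divide φ(25) = φ(5^2) = 5·(5−1) = 20 = 2^2 · 5.
Divisors of 20: 1, 2, 4, 5, 10, 20.
Test each divisor d:
6^1 ≡ 6 (mod 25)
6^2 ≡ 11 (mod 25)
6^4 ≡ 21 (mod 25)
6^5 ≡ 1 (mod 25) ✓
Thus |⟨6⟩| = ord(6) = 5.
The index is φ(25) / ord(6) = 20 / 5 = 4.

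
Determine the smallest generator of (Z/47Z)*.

5

φ(47) = 47 − 1 = 46 = 2 · 23.
Test candidates g = 2, 3, … against the prime factors q ∈ {2, 23} of φ(47): g is a generator iff g^(46/q) ≢ 1 for every such q.
g = 2: 2^23 ≡ 1 — hits 1, so not a primitive root.
g = 3: 3^23 ≡ 1 — hits 1, so not a primitive root.
g = 4: 4^23 ≡ 1 — hits 1, so not a primitive root.
g = 5: 5^23 ≡ 46; 5^2 ≡ 25 — none is 1, so 5 is a primitive root.
So 5 is the smallest generator of (Z/47Z)^×.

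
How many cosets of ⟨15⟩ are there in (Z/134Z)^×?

6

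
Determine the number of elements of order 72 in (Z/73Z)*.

24

φ(73) = 73 − 1 = 72 = 2^3 · 3^2.
Since (Z/73Z)^× is cyclic of order 72, the number of elements of order d is φ(d) when d | 72 and 0 otherwise.
72 = 2^3 · 3^2 divides 72, and φ(72) = 24.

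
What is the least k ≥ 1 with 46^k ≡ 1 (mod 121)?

110

ord(46) | φ(121) = φ(11^2) = 11·(11−1) = 110 = 2 · 5 · 11.
Divisors of 110: 1, 2, 5, 10, 11, 22, 55, 110.
Check 46^d mod 121 for each divisor in increasing order:
46^1 ≡ 46 (mod 121)
46^2 ≡ 59 (mod 121)
46^5 ≡ 43 (mod 121)
46^10 ≡ 34 (mod 121)
46^11 ≡ 112 (mod 121)
46^22 ≡ 81 (mod 121)
46^55 ≡ 120 (mod 121)
46^110 ≡ 1 (mod 121) ✓
Hence ord(46) = 110.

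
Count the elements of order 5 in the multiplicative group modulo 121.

4

φ(121) = φ(11^2) = 11·(11−1) = 110 = 2 · 5 · 11.
(Z/121Z)^× is cyclic (|G| = 110); a cyclic group of order m has exactly φ(d) elements of each order d | m, and none otherwise.
5 | 110, and φ(5) = 5 − 1 = 4.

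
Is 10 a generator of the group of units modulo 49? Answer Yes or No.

Yes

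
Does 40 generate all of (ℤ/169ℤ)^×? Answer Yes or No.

φ(169) = φ(13^2) = 13·(13−1) = 156 = 2^2 · 3 · 13.
40 is a primitive root mod 169 iff 40^(φ(169)/q) ≢ 1 for every prime q | φ(169), i.e. q ∈ {2, 3, 13}.
40^78 ≡ 1 (mod 169)  [q = 2: ≡ 1 ✗]
40^52 ≡ 1 (mod 169)  [q = 3: ≡ 1 ✗]
40^12 ≡ 131 (mod 169)  [q = 13: ≢ 1 ✓]
40^78 ≡ 1 shows ord(40) | 78, strictly less than φ(169); not a primitive root.

No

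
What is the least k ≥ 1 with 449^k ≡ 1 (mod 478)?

238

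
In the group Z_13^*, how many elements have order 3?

2

φ(13) = 13 − 1 = 12 = 2^2 · 3.
In a cyclic group of order 12, there are φ(d) elements of order d for each divisor d of 12, and zero for non-divisors.
3 | 12, and φ(3) = 3 − 1 = 2.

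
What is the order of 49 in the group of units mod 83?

41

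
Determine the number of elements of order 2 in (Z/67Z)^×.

φ(67) = 67 − 1 = 66 = 2 · 3 · 11.
(Z/67Z)^× is cyclic (|G| = 66); a cyclic group of order m has exactly φ(d) elements of each order d | m, and none otherwise.
2 | 66, and φ(2) = 2 − 1 = 1.

1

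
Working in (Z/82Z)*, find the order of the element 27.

8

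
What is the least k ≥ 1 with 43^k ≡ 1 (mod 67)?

ord(43) | φ(67) = 67 − 1 = 66 = 2 · 3 · 11.
Divisors of 66: 1, 2, 3, 6, 11, 22, 33, 66.
Test each divisor d:
43^1 ≡ 43 (mod 67)
43^2 ≡ 40 (mod 67)
43^3 ≡ 45 (mod 67)
43^6 ≡ 15 (mod 67)
43^11 ≡ 66 (mod 67)
43^22 ≡ 1 (mod 67) ✓
So ord_67(43) = 22.

22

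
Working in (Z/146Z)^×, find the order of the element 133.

72

Since 133 ∈ (Z/146Z)^×, its order divides φ(146) = φ(2)·φ(73) = 1·72 = 72 = 2^3 · 3^2.
Divisors of 72: 1, 2, 3, 4, 6, 8, 9, 12, 18, 24, 36, 72.
Evaluate successive powers at the divisors of 72:
133^1 ≡ 133 (mod 146)
133^2 ≡ 23 (mod 146)
133^3 ≡ 139 (mod 146)
133^4 ≡ 91 (mod 146)
133^6 ≡ 49 (mod 146)
133^8 ≡ 105 (mod 146)
133^9 ≡ 95 (mod 146)
133^12 ≡ 65 (mod 146)
133^18 ≡ 119 (mod 146)
133^24 ≡ 137 (mod 146)
133^36 ≡ 145 (mod 146)
133^72 ≡ 1 (mod 146) ✓
The smallest such exponent is 72, so the order of 133 is 72.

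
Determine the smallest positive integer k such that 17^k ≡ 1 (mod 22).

10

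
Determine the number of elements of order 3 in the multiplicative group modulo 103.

2

φ(103) = 103 − 1 = 102 = 2 · 3 · 17.
(Z/103Z)^× is cyclic (|G| = 102); a cyclic group of order m has exactly φ(d) elements of each order d | m, and none otherwise.
3 | 102, and φ(3) = 3 − 1 = 2.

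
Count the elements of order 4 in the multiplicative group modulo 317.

φ(317) = 317 − 1 = 316 = 2^2 · 79.
In a cyclic group of order 316, there are φ(d) elements of order d for each divisor d of 316, and zero for non-divisors.
4 = 2^2 divides 316, and φ(4) = 2.

2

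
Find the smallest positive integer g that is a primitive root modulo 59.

φ(59) = 59 − 1 = 58 = 2 · 29.
Test candidates g = 2, 3, … against the prime factors q ∈ {2, 29} of φ(59): g is a generator iff g^(58/q) ≢ 1 for every such q.
g = 2: 2^29 ≡ 58; 2^2 ≡ 4 — none is 1, so 2 is a primitive root.
The smallest primitive root modulo 59 is 2.

2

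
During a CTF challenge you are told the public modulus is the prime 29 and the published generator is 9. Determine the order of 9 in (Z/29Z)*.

ord(9) | φ(29) = 29 − 1 = 28 = 2^2 · 7.
Divisors of 28: 1, 2, 4, 7, 14, 28.
Check 9^d mod 29 for each divisor in increasing order:
9^1 ≡ 9
9^2 ≡ 23
9^4 ≡ 7
9^7 ≡ 28
9^14 ≡ 1
Hence ord(9) = 14.

14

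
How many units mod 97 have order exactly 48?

φ(97) = 97 − 1 = 96 = 2^5 · 3.
Since (Z/97Z)^× is cyclic of order 96, the number of elements of order d is φ(d) when d | 96 and 0 otherwise.
48 = 2^4 · 3 divides 96, and φ(48) = 16.

16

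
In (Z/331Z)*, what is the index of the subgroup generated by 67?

ord(67) | φ(331) = 331 − 1 = 330 = 2 · 3 · 5 · 11.
Divisors of 330: 1, 2, 3, 5, 6, 10, 11, 15, 22, 30, 33, 55, 66, 110, 165, 330.
Test each divisor d:
67^1 ≡ 67
67^2 ≡ 186
67^3 ≡ 215
67^5 ≡ 270
67^6 ≡ 216
67^10 ≡ 80
67^11 ≡ 64
67^15 ≡ 85
67^22 ≡ 124
67^30 ≡ 274
67^33 ≡ 323
67^55 ≡ 1
Thus |⟨67⟩| = ord(67) = 55.
[(Z/331Z)^× : ⟨67⟩] = 330/55 = 6.

6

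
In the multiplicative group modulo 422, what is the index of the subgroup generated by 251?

15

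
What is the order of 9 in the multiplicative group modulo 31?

15

Since 9 ∈ (Z/31Z)^×, its order divides φ(31) = 31 − 1 = 30 = 2 · 3 · 5.
Divisors of 30: 1, 2, 3, 5, 6, 10, 15, 30.
Check 9^d mod 31 for each divisor in increasing order:
9^1 ≡ 9 (mod 31)
9^2 ≡ 19 (mod 31)
9^3 ≡ 16 (mod 31)
9^5 ≡ 25 (mod 31)
9^6 ≡ 8 (mod 31)
9^10 ≡ 5 (mod 31)
9^15 ≡ 1 (mod 31) ✓
The smallest such exponent is 15, so the order of 9 is 15.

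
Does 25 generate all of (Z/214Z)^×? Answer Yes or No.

No

φ(214) = φ(2)·φ(107) = 1·106 = 106 = 2 · 53.
An element g generates (Z/214Z)^× iff g^(106/q) ≢ 1 (mod 214) for each prime q ∈ {2, 53}.
25^53 ≡ 1 (mod 214)  [q = 2: ≡ 1 ✗]
25^2 ≡ 197 (mod 214)  [q = 53: ≢ 1 ✓]
25^53 ≡ 1 shows ord(25) | 53, strictly less than φ(214); not a primitive root.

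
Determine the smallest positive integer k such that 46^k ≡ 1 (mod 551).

12

The order of 46 must divide φ(551) = φ(19·29) = (19−1)·(29−1) = 18·28 = 504 = 2^3 · 3^2 · 7.
Divisors of 504: 1, 2, 3, 4, 6, 7, 8, 9, 12, 14, 18, 21, 24, 28, 36, 42, 56, 63, 72, 84, 126, 168, 252, 504.
Compute 46^d (mod 551) for the divisors d until we hit 1:
46^1 ≡ 46
46^2 ≡ 463
46^3 ≡ 360
46^4 ≡ 30
46^6 ≡ 115
46^7 ≡ 331
46^8 ≡ 349
46^9 ≡ 75
46^12 ≡ 1
Therefore the multiplicative order of 46 modulo 551 is 12.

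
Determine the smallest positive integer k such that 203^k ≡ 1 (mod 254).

21

Since 203 ∈ (Z/254Z)^×, its order divides φ(254) = φ(2)·φ(127) = 1·126 = 126 = 2 · 3^2 · 7.
Divisors of 126: 1, 2, 3, 6, 7, 9, 14, 18, 21, 42, 63, 126.
Check 203^d mod 254 for each divisor in increasing order:
203^1 ≡ 203
203^2 ≡ 61
203^3 ≡ 191
203^6 ≡ 159
203^7 ≡ 19
203^9 ≡ 143
203^14 ≡ 107
203^18 ≡ 129
203^21 ≡ 1
The smallest such exponent is 21, so the order of 203 is 21.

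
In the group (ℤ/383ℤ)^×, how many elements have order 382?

190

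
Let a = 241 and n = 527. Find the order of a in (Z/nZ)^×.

By Lagrange's theorem, ord_527(241) divides φ(527) = φ(17·31) = (17−1)·(31−1) = 16·30 = 480 = 2^5 · 3 · 5.
Divisors of 480: 1, 2, 3, 4, 5, 6, 8, 10, 12, 15, 16, 20, 24, 30, 32, 40, 48, 60, 80, 96, 120, 160, 240, 480.
Test each divisor d:
241^1 ≡ 241
241^2 ≡ 111
241^3 ≡ 401
241^4 ≡ 200
241^5 ≡ 243
241^6 ≡ 66
241^8 ≡ 475
241^10 ≡ 25
241^12 ≡ 140
241^15 ≡ 278
241^16 ≡ 69
241^20 ≡ 98
241^24 ≡ 101
241^30 ≡ 342
241^32 ≡ 18
241^40 ≡ 118
241^48 ≡ 188
241^60 ≡ 497
241^80 ≡ 222
241^96 ≡ 35
241^120 ≡ 373
241^160 ≡ 273
241^240 ≡ 1
The smallest such exponent is 240, so the order of 241 is 240.

240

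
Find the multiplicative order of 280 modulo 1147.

Since 280 ∈ (Z/1147Z)^×, its order divides φ(1147) = φ(31·37) = (31−1)·(37−1) = 30·36 = 1080 = 2^3 · 3^3 · 5.
Divisors of 1080: 1, 2, 3, 4, 5, 6, 8, 9, 10, 12, 15, 18, 20, 24, 27, 30, 36, 40, 45, 54, 60, 72, 90, 108, 120, 135, 180, 216, 270, 360, 540, 1080.
Evaluate successive powers at the divisors of 1080:
280^1 ≡ 280 (mod 1147)
280^2 ≡ 404 (mod 1147)
280^3 ≡ 714 (mod 1147)
280^4 ≡ 342 (mod 1147)
280^5 ≡ 559 (mod 1147)
280^6 ≡ 528 (mod 1147)
280^8 ≡ 1117 (mod 1147)
280^9 ≡ 776 (mod 1147)
280^10 ≡ 497 (mod 1147)
280^12 ≡ 63 (mod 1147)
280^15 ≡ 249 (mod 1147)
280^18 ≡ 1 (mod 1147) ✓
So ord_1147(280) = 18.

18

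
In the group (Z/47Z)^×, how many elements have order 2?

1

φ(47) = 47 − 1 = 46 = 2 · 23.
(Z/47Z)^× is cyclic (|G| = 46); a cyclic group of order m has exactly φ(d) elements of each order d | m, and none otherwise.
2 | 46, and φ(2) = 2 − 1 = 1.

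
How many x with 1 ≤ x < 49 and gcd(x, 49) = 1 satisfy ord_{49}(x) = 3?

2

φ(49) = φ(7^2) = 7·(7−1) = 42 = 2 · 3 · 7.
In a cyclic group of order 42, there are φ(d) elements of order d for each divisor d of 42, and zero for non-divisors.
3 | 42, and φ(3) = 3 − 1 = 2.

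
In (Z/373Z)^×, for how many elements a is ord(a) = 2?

1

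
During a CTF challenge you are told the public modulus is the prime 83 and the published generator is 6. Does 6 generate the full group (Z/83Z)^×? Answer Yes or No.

φ(83) = 83 − 1 = 82 = 2 · 41.
An element g generates (Z/83Z)^× iff g^(82/q) ≢ 1 (mod 83) for each prime q ∈ {2, 41}.
6^41 ≡ 82 (mod 83)  [q = 2: ≢ 1 ✓]
6^2 ≡ 36 (mod 83)  [q = 41: ≢ 1 ✓]
Every test exponent gives a nontrivial residue, hence 6 generates the full group.

Yes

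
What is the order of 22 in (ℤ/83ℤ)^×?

By Lagrange's theorem, ord_83(22) divides φ(83) = 83 − 1 = 82 = 2 · 41.
Divisors of 82: 1, 2, 41, 82.
Check 22^d mod 83 for each divisor in increasing order:
22^1 ≡ 22
22^2 ≡ 69
22^41 ≡ 82
22^82 ≡ 1
Therefore the multiplicative order of 22 modulo 83 is 82.

82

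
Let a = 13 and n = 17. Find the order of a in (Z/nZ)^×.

4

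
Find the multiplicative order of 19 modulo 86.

42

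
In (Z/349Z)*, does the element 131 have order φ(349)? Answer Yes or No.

φ(349) = 349 − 1 = 348 = 2^2 · 3 · 29.
131 is a primitive root mod 349 iff 131^(φ(349)/q) ≢ 1 for every prime q | φ(349), i.e. q ∈ {2, 3, 29}.
131^174 ≡ 348 (mod 349)  [q = 2: ≢ 1 ✓]
131^116 ≡ 1 (mod 349)  [q = 3: ≡ 1 ✗]
131^12 ≡ 263 (mod 349)  [q = 29: ≢ 1 ✓]
131^116 ≡ 1 shows ord(131) | 116, strictly less than φ(349); not a primitive root.

No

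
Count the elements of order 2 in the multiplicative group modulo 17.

1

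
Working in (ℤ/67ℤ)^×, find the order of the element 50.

ord(50) | φ(67) = 67 − 1 = 66 = 2 · 3 · 11.
Divisors of 66: 1, 2, 3, 6, 11, 22, 33, 66.
Check 50^d mod 67 for each divisor in increasing order:
50^1 ≡ 50 (mod 67)
50^2 ≡ 21 (mod 67)
50^3 ≡ 45 (mod 67)
50^6 ≡ 15 (mod 67)
50^11 ≡ 38 (mod 67)
50^22 ≡ 37 (mod 67)
50^33 ≡ 66 (mod 67)
50^66 ≡ 1 (mod 67) ✓
So ord_67(50) = 66.

66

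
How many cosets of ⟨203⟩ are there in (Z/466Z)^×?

2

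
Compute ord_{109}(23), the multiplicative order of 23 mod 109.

By Lagrange's theorem, ord_109(23) divides φ(109) = 109 − 1 = 108 = 2^2 · 3^3.
Divisors of 108: 1, 2, 3, 4, 6, 9, 12, 18, 27, 36, 54, 108.
Test each divisor d:
23^1 ≡ 23
23^2 ≡ 93
23^3 ≡ 68
23^4 ≡ 38
23^6 ≡ 46
23^9 ≡ 76
23^12 ≡ 45
23^18 ≡ 108
23^27 ≡ 33
23^36 ≡ 1
Hence ord(23) = 36.

36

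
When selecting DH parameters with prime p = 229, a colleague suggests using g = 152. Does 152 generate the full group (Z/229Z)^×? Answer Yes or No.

Yes

φ(229) = 229 − 1 = 228 = 2^2 · 3 · 19.
It suffices to check that the order of 152 is not a proper divisor of 228: compute 152^(228/q) for q ∈ {2, 3, 19}.
152^114 ≡ 228 (mod 229)  [q = 2: ≢ 1 ✓]
152^76 ≡ 94 (mod 229)  [q = 3: ≢ 1 ✓]
152^12 ≡ 61 (mod 229)  [q = 19: ≢ 1 ✓]
None equal 1, so ord_229(152) = 228: 152 is a primitive root.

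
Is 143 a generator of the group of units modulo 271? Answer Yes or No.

Yes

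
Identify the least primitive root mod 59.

φ(59) = 59 − 1 = 58 = 2 · 29.
g is a primitive root iff g^(58/q) ≢ 1 (mod 59) for each prime q ∈ {2, 29}.
g = 2: 2^29 ≡ 58; 2^2 ≡ 4 — none is 1, so 2 is a primitive root.
The smallest primitive root modulo 59 is 2.

2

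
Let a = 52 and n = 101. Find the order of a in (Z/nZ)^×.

25

By Lagrange's theorem, ord_101(52) divides φ(101) = 101 − 1 = 100 = 2^2 · 5^2.
Divisors of 100: 1, 2, 4, 5, 10, 20, 25, 50, 100.
Check 52^d mod 101 for each divisor in increasing order:
52^1 ≡ 52
52^2 ≡ 78
52^4 ≡ 24
52^5 ≡ 36
52^10 ≡ 84
52^20 ≡ 87
52^25 ≡ 1
Therefore the multiplicative order of 52 modulo 101 is 25.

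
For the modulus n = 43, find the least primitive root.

3

φ(43) = 43 − 1 = 42 = 2 · 3 · 7.
Test candidates g = 2, 3, … against the prime factors q ∈ {2, 3, 7} of φ(43): g is a generator iff g^(42/q) ≢ 1 for every such q.
g = 2: 2^21 ≡ 42; 2^14 ≡ 1 — hits 1, so not a primitive root.
g = 3: 3^21 ≡ 42; 3^14 ≡ 36; 3^6 ≡ 41 — none is 1, so 3 is a primitive root.
Hence the least primitive root of 43 is 3.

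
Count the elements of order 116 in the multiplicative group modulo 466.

φ(466) = φ(2)·φ(233) = 1·232 = 232 = 2^3 · 29.
Since (Z/466Z)^× is cyclic of order 232, the number of elements of order d is φ(d) when d | 232 and 0 otherwise.
116 = 2^2 · 29 divides 232, and φ(116) = 56.

56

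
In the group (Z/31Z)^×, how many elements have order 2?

1

φ(31) = 31 − 1 = 30 = 2 · 3 · 5.
Since (Z/31Z)^× is cyclic of order 30, the number of elements of order d is φ(d) when d | 30 and 0 otherwise.
2 | 30, and φ(2) = 2 − 1 = 1.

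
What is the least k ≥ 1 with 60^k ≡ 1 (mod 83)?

82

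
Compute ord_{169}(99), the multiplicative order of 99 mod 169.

Since 99 ∈ (Z/169Z)^×, its order divides φ(169) = φ(13^2) = 13·(13−1) = 156 = 2^2 · 3 · 13.
Divisors of 156: 1, 2, 3, 4, 6, 12, 13, 26, 39, 52, 78, 156.
Evaluate successive powers at the divisors of 156:
99^1 ≡ 99 (mod 169)
99^2 ≡ 168 (mod 169)
99^3 ≡ 70 (mod 169)
99^4 ≡ 1 (mod 169) ✓
Hence ord(99) = 4.

4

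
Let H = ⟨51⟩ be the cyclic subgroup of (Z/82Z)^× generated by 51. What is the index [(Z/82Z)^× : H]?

8

Since 51 ∈ (Z/82Z)^×, its order divides φ(82) = φ(2)·φ(41) = 1·40 = 40 = 2^3 · 5.
Divisors of 40: 1, 2, 4, 5, 8, 10, 20, 40.
Check 51^d mod 82 for each divisor in increasing order:
51^1 ≡ 51
51^2 ≡ 59
51^4 ≡ 37
51^5 ≡ 1
So ord_82(51) = 5, hence |⟨51⟩| = 5.
Index = |(Z/82Z)^×| / |⟨51⟩| = 40 / 5 = 8.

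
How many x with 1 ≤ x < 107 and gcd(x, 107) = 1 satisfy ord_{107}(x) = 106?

φ(107) = 107 − 1 = 106 = 2 · 53.
In a cyclic group of order 106, there are φ(d) elements of order d for each divisor d of 106, and zero for non-divisors.
106 = 2 · 53 divides 106, and φ(106) = 52.

52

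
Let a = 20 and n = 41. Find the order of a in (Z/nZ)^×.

20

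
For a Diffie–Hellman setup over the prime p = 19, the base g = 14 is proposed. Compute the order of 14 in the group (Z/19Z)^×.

18

The order of 14 must divide φ(19) = 19 − 1 = 18 = 2 · 3^2.
Divisors of 18: 1, 2, 3, 6, 9, 18.
Check 14^d mod 19 for each divisor in increasing order:
14^1 ≡ 14 (mod 19)
14^2 ≡ 6 (mod 19)
14^3 ≡ 8 (mod 19)
14^6 ≡ 7 (mod 19)
14^9 ≡ 18 (mod 19)
14^18 ≡ 1 (mod 19) ✓
Hence ord(14) = 18.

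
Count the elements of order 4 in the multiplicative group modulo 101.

φ(101) = 101 − 1 = 100 = 2^2 · 5^2.
(Z/101Z)^× is cyclic (|G| = 100); a cyclic group of order m has exactly φ(d) elements of each order d | m, and none otherwise.
4 = 2^2 divides 100, and φ(4) = 2.

2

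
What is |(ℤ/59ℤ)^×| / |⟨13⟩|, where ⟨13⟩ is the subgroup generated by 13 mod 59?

By Lagrange's theorem, ord_59(13) divides φ(59) = 59 − 1 = 58 = 2 · 29.
Divisors of 58: 1, 2, 29, 58.
Compute 13^d (mod 59) for the divisors d until we hit 1:
13^1 ≡ 13 (mod 59)
13^2 ≡ 51 (mod 59)
13^29 ≡ 58 (mod 59)
13^58 ≡ 1 (mod 59) ✓
Thus |⟨13⟩| = ord(13) = 58.
[(Z/59Z)^× : ⟨13⟩] = 58/58 = 1.

1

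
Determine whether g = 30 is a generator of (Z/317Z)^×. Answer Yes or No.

φ(317) = 317 − 1 = 316 = 2^2 · 79.
It suffices to check that the order of 30 is not a proper divisor of 316: compute 30^(316/q) for q ∈ {2, 79}.
30^158 ≡ 316 (mod 317)  [q = 2: ≢ 1 ✓]
30^4 ≡ 65 (mod 317)  [q = 79: ≢ 1 ✓]
None equal 1, so ord_317(30) = 316: 30 is a primitive root.

Yes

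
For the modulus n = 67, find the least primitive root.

2

φ(67) = 67 − 1 = 66 = 2 · 3 · 11.
Test candidates g = 2, 3, … against the prime factors q ∈ {2, 3, 11} of φ(67): g is a generator iff g^(66/q) ≢ 1 for every such q.
g = 2: 2^33 ≡ 66; 2^22 ≡ 37; 2^6 ≡ 64 — none is 1, so 2 is a primitive root.
So 2 is the smallest generator of (Z/67Z)^×.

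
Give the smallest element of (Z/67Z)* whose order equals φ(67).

φ(67) = 67 − 1 = 66 = 2 · 3 · 11.
Test candidates g = 2, 3, … against the prime factors q ∈ {2, 3, 11} of φ(67): g is a generator iff g^(66/q) ≢ 1 for every such q.
g = 2: 2^33 ≡ 66; 2^22 ≡ 37; 2^6 ≡ 64 — none is 1, so 2 is a primitive root.
So 2 is the smallest generator of (Z/67Z)^×.

2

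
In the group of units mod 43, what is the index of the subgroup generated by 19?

1

The order of 19 must divide φ(43) = 43 − 1 = 42 = 2 · 3 · 7.
Divisors of 42: 1, 2, 3, 6, 7, 14, 21, 42.
Compute 19^d (mod 43) for the divisors d until we hit 1:
19^1 ≡ 19 (mod 43)
19^2 ≡ 17 (mod 43)
19^3 ≡ 22 (mod 43)
19^6 ≡ 11 (mod 43)
19^7 ≡ 37 (mod 43)
19^14 ≡ 36 (mod 43)
19^21 ≡ 42 (mod 43)
19^42 ≡ 1 (mod 43) ✓
The order of 19 is 42, so the subgroup it generates has 42 elements.
The index is φ(43) / ord(19) = 42 / 42 = 1.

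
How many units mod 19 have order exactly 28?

0

φ(19) = 19 − 1 = 18 = 2 · 3^2.
(Z/19Z)^× is cyclic (|G| = 18); a cyclic group of order m has exactly φ(d) elements of each order d | m, and none otherwise.
Since 28 ∤ 18, the count is 0.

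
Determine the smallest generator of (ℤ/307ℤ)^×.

φ(307) = 307 − 1 = 306 = 2 · 3^2 · 17.
g is a primitive root iff g^(306/q) ≢ 1 (mod 307) for each prime q ∈ {2, 3, 17}.
g = 2: 2^153 ≡ 306; 2^102 ≡ 1 — hits 1, so not a primitive root.
g = 3: 3^153 ≡ 306; 3^102 ≡ 1 — hits 1, so not a primitive root.
g = 4: 4^153 ≡ 1 — hits 1, so not a primitive root.
g = 5: 5^153 ≡ 306; 5^102 ≡ 289; 5^18 ≡ 81 — none is 1, so 5 is a primitive root.
Hence the least primitive root of 307 is 5.

5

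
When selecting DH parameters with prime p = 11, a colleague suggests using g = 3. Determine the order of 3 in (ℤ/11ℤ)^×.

5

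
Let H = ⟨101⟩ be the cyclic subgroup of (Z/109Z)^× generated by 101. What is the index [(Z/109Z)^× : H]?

9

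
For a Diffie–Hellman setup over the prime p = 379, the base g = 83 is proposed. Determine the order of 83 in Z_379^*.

63

Since 83 ∈ (Z/379Z)^×, its order divides φ(379) = 379 − 1 = 378 = 2 · 3^3 · 7.
Divisors of 378: 1, 2, 3, 6, 7, 9, 14, 18, 21, 27, 42, 54, 63, 126, 189, 378.
Evaluate successive powers at the divisors of 378:
83^1 ≡ 83
83^2 ≡ 67
83^3 ≡ 255
83^6 ≡ 216
83^7 ≡ 115
83^9 ≡ 125
83^14 ≡ 339
83^18 ≡ 86
83^21 ≡ 327
83^27 ≡ 138
83^42 ≡ 51
83^54 ≡ 94
83^63 ≡ 1
Hence ord(83) = 63.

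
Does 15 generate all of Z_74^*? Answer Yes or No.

Yes

φ(74) = φ(2)·φ(37) = 1·36 = 36 = 2^2 · 3^2.
It suffices to check that the order of 15 is not a proper divisor of 36: compute 15^(36/q) for q ∈ {2, 3}.
15^18 ≡ 73 (mod 74)  [q = 2: ≢ 1 ✓]
15^12 ≡ 63 (mod 74)  [q = 3: ≢ 1 ✓]
None equal 1, so ord_74(15) = 36: 15 is a primitive root.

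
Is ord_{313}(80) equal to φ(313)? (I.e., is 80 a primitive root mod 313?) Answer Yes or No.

Yes

φ(313) = 313 − 1 = 312 = 2^3 · 3 · 13.
An element g generates (Z/313Z)^× iff g^(312/q) ≢ 1 (mod 313) for each prime q ∈ {2, 3, 13}.
80^156 ≡ 312 (mod 313)  [q = 2: ≢ 1 ✓]
80^104 ≡ 214 (mod 313)  [q = 3: ≢ 1 ✓]
80^24 ≡ 150 (mod 313)  [q = 13: ≢ 1 ✓]
Every test exponent gives a nontrivial residue, hence 80 generates the full group.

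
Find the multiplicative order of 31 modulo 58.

28

The order of 31 must divide φ(58) = φ(2)·φ(29) = 1·28 = 28 = 2^2 · 7.
Divisors of 28: 1, 2, 4, 7, 14, 28.
Test each divisor d:
31^1 ≡ 31
31^2 ≡ 33
31^4 ≡ 45
31^7 ≡ 41
31^14 ≡ 57
31^28 ≡ 1
So ord_58(31) = 28.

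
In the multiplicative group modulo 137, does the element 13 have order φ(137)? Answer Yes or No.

Yes

φ(137) = 137 − 1 = 136 = 2^3 · 17.
Test 13^(136/q) mod 137 for each prime factor q of 136:
13^68 ≡ 136 (mod 137)  [q = 2: ≢ 1 ✓]
13^8 ≡ 115 (mod 137)  [q = 17: ≢ 1 ✓]
Every test exponent gives a nontrivial residue, hence 13 generates the full group.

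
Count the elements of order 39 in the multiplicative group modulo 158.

24

φ(158) = φ(2)·φ(79) = 1·78 = 78 = 2 · 3 · 13.
In a cyclic group of order 78, there are φ(d) elements of order d for each divisor d of 78, and zero for non-divisors.
39 = 3 · 13 divides 78, and φ(39) = 24.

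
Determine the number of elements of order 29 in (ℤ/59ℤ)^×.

φ(59) = 59 − 1 = 58 = 2 · 29.
In a cyclic group of order 58, there are φ(d) elements of order d for each divisor d of 58, and zero for non-divisors.
29 | 58, and φ(29) = 29 − 1 = 28.

28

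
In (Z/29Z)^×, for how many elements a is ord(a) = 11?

φ(29) = 29 − 1 = 28 = 2^2 · 7.
(Z/29Z)^× is cyclic (|G| = 28); a cyclic group of order m has exactly φ(d) elements of each order d | m, and none otherwise.
Here 28 is not a multiple of 11, so there are no elements of order 11.

0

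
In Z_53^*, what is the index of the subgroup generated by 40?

Since 40 ∈ (Z/53Z)^×, its order divides φ(53) = 53 − 1 = 52 = 2^2 · 13.
Divisors of 52: 1, 2, 4, 13, 26, 52.
Evaluate successive powers at the divisors of 52:
40^1 ≡ 40 (mod 53)
40^2 ≡ 10 (mod 53)
40^4 ≡ 47 (mod 53)
40^13 ≡ 52 (mod 53)
40^26 ≡ 1 (mod 53) ✓
So ord_53(40) = 26, hence |⟨40⟩| = 26.
The index is φ(53) / ord(40) = 52 / 26 = 2.

2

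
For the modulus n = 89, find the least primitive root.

φ(89) = 89 − 1 = 88 = 2^3 · 11.
Test candidates g = 2, 3, … against the prime factors q ∈ {2, 11} of φ(89): g is a generator iff g^(88/q) ≢ 1 for every such q.
g = 2: 2^44 ≡ 1 — hits 1, so not a primitive root.
g = 3: 3^44 ≡ 88; 3^8 ≡ 64 — none is 1, so 3 is a primitive root.
Hence the least primitive root of 89 is 3.

3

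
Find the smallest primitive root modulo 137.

φ(137) = 137 − 1 = 136 = 2^3 · 17.
g is a primitive root iff g^(136/q) ≢ 1 (mod 137) for each prime q ∈ {2, 17}.
g = 2: 2^68 ≡ 1 — hits 1, so not a primitive root.
g = 3: 3^68 ≡ 136; 3^8 ≡ 122 — none is 1, so 3 is a primitive root.
Hence the least primitive root of 137 is 3.

3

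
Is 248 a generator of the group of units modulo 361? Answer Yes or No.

φ(361) = φ(19^2) = 19·(19−1) = 342 = 2 · 3^2 · 19.
248 is a primitive root mod 361 iff 248^(φ(361)/q) ≢ 1 for every prime q | φ(361), i.e. q ∈ {2, 3, 19}.
248^171 ≡ 1 (mod 361)  [q = 2: ≡ 1 ✗]
248^114 ≡ 1 (mod 361)  [q = 3: ≡ 1 ✗]
248^18 ≡ 115 (mod 361)  [q = 19: ≢ 1 ✓]
The check at q = 2 fails, so 248 generates a proper subgroup.

No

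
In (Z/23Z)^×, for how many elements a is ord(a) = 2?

φ(23) = 23 − 1 = 22 = 2 · 11.
(Z/23Z)^× is cyclic (|G| = 22); a cyclic group of order m has exactly φ(d) elements of each order d | m, and none otherwise.
2 | 22, and φ(2) = 2 − 1 = 1.

1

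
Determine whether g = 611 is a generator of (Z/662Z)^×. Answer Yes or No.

φ(662) = φ(2)·φ(331) = 1·330 = 330 = 2 · 3 · 5 · 11.
Test 611^(330/q) mod 662 for each prime factor q of 330:
611^165 ≡ 1 (mod 662)  [q = 2: ≡ 1 ✗]
611^110 ≡ 31 (mod 662)  [q = 3: ≢ 1 ✓]
611^66 ≡ 1 (mod 662)  [q = 5: ≡ 1 ✗]
611^30 ≡ 451 (mod 662)  [q = 11: ≢ 1 ✓]
Since 611^165 ≡ 1, the order of 611 divides 165 < 330, so 611 is not a primitive root.

No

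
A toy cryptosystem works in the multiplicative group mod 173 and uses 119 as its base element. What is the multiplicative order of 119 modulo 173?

43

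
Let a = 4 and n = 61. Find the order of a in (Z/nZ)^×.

Since 4 ∈ (Z/61Z)^×, its order divides φ(61) = 61 − 1 = 60 = 2^2 · 3 · 5.
Divisors of 60: 1, 2, 3, 4, 5, 6, 10, 12, 15, 20, 30, 60.
Evaluate successive powers at the divisors of 60:
4^1 ≡ 4
4^2 ≡ 16
4^3 ≡ 3
4^4 ≡ 12
4^5 ≡ 48
4^6 ≡ 9
4^10 ≡ 47
4^12 ≡ 20
4^15 ≡ 60
4^20 ≡ 13
4^30 ≡ 1
Hence ord(4) = 30.

30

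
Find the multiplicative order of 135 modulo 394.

49

The order of 135 must divide φ(394) = φ(2)·φ(197) = 1·196 = 196 = 2^2 · 7^2.
Divisors of 196: 1, 2, 4, 7, 14, 28, 49, 98, 196.
Evaluate successive powers at the divisors of 196:
135^1 ≡ 135 (mod 394)
135^2 ≡ 101 (mod 394)
135^4 ≡ 351 (mod 394)
135^7 ≡ 361 (mod 394)
135^14 ≡ 301 (mod 394)
135^28 ≡ 375 (mod 394)
135^49 ≡ 1 (mod 394) ✓
Hence ord(135) = 49.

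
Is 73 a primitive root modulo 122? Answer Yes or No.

φ(122) = φ(2)·φ(61) = 1·60 = 60 = 2^2 · 3 · 5.
73 is a primitive root mod 122 iff 73^(φ(122)/q) ≢ 1 for every prime q | φ(122), i.e. q ∈ {2, 3, 5}.
73^30 ≡ 1 (mod 122)  [q = 2: ≡ 1 ✗]
73^20 ≡ 13 (mod 122)  [q = 3: ≢ 1 ✓]
73^12 ≡ 119 (mod 122)  [q = 5: ≢ 1 ✓]
The check at q = 2 fails, so 73 generates a proper subgroup.

No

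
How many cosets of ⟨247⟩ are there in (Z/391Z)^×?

4

By Lagrange's theorem, ord_391(247) divides φ(391) = φ(17·23) = (17−1)·(23−1) = 16·22 = 352 = 2^5 · 11.
Divisors of 352: 1, 2, 4, 8, 11, 16, 22, 32, 44, 88, 176, 352.
Test each divisor d:
247^1 ≡ 247
247^2 ≡ 13
247^4 ≡ 169
247^8 ≡ 18
247^11 ≡ 321
247^16 ≡ 324
247^22 ≡ 208
247^32 ≡ 188
247^44 ≡ 254
247^88 ≡ 1
So ord_391(247) = 88, hence |⟨247⟩| = 88.
Index = |(Z/391Z)^×| / |⟨247⟩| = 352 / 88 = 4.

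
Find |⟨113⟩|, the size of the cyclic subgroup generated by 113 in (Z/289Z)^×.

272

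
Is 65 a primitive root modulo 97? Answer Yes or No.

No

φ(97) = 97 − 1 = 96 = 2^5 · 3.
Test 65^(96/q) mod 97 for each prime factor q of 96:
65^48 ≡ 1 (mod 97)  [q = 2: ≡ 1 ✗]
65^32 ≡ 61 (mod 97)  [q = 3: ≢ 1 ✓]
Since 65^48 ≡ 1, the order of 65 divides 48 < 96, so 65 is not a primitive root.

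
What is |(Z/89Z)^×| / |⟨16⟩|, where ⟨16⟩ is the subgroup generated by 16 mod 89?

8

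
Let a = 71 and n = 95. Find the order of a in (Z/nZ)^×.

18

The order of 71 must divide φ(95) = φ(5·19) = (5−1)·(19−1) = 4·18 = 72 = 2^3 · 3^2.
Divisors of 72: 1, 2, 3, 4, 6, 8, 9, 12, 18, 24, 36, 72.
Test each divisor d:
71^1 ≡ 71 (mod 95)
71^2 ≡ 6 (mod 95)
71^3 ≡ 46 (mod 95)
71^4 ≡ 36 (mod 95)
71^6 ≡ 26 (mod 95)
71^8 ≡ 61 (mod 95)
71^9 ≡ 56 (mod 95)
71^12 ≡ 11 (mod 95)
71^18 ≡ 1 (mod 95) ✓
Therefore the multiplicative order of 71 modulo 95 is 18.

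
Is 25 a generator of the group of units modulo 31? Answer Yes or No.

No

φ(31) = 31 − 1 = 30 = 2 · 3 · 5.
Test 25^(30/q) mod 31 for each prime factor q of 30:
25^15 ≡ 1 (mod 31)  [q = 2: ≡ 1 ✗]
25^10 ≡ 25 (mod 31)  [q = 3: ≢ 1 ✓]
25^6 ≡ 1 (mod 31)  [q = 5: ≡ 1 ✗]
25^15 ≡ 1 shows ord(25) | 15, strictly less than φ(31); not a primitive root.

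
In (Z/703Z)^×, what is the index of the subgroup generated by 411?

36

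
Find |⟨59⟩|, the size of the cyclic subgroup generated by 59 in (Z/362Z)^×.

5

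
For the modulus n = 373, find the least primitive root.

φ(373) = 373 − 1 = 372 = 2^2 · 3 · 31.
Test candidates g = 2, 3, … against the prime factors q ∈ {2, 3, 31} of φ(373): g is a generator iff g^(372/q) ≢ 1 for every such q.
g = 2: 2^186 ≡ 372; 2^124 ≡ 284; 2^12 ≡ 366 — none is 1, so 2 is a primitive root.
Hence the least primitive root of 373 is 2.

2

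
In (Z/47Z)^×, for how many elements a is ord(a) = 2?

φ(47) = 47 − 1 = 46 = 2 · 23.
Since (Z/47Z)^× is cyclic of order 46, the number of elements of order d is φ(d) when d | 46 and 0 otherwise.
2 | 46, and φ(2) = 2 − 1 = 1.

1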